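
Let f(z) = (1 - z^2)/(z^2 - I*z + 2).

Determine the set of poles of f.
The singularities of f are the zeros of the denominator. Factoring,
  z^2 - I*z + 2 = (z - 2*I)*(z + I)
so the candidates are z = 2*I, z = -I.

Check the numerator P(z) = 1 - z^2 at each one:
  P(2*I) = 5 ≠ 0, so z = 2*I is a (simple) pole.
  P(-I) = 2 ≠ 0, so z = -I is a (simple) pole.

Poles of f: {-I, 2*I}

Final answer: {-I, 2*I}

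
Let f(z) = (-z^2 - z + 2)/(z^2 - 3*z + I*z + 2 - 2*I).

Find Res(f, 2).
-2 + 2*I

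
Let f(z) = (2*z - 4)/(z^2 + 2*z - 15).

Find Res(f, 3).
Write f(z) = P(z)/Q(z) with P(z) = 2*z - 4 and Q(z) = z^2 + 2*z - 15.
The denominator factors as Q(z) = (z + 5)*(z - 3), so z = 3 is a simple zero of Q and P is analytic there; z = 3 is therefore a simple pole and
  Res(f, z₀) = P(z₀)/Q'(z₀).

Q'(z) = 2*z + 2, so Q'(3) = 8.
P(3) = 2.

Res(f, 3) = (2)/(8) = 1/4

Final answer: 1/4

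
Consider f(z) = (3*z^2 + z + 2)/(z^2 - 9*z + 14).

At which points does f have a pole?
The singularities of f are the zeros of the denominator. Factoring,
  z^2 - 9*z + 14 = (z - 2)*(z - 7)
so the candidates are z = 2, z = 7.

Check the numerator P(z) = 3*z^2 + z + 2 at each one:
  P(2) = 16 ≠ 0, so z = 2 is a (simple) pole.
  P(7) = 156 ≠ 0, so z = 7 is a (simple) pole.

Poles of f: {2, 7}

Final answer: {2, 7}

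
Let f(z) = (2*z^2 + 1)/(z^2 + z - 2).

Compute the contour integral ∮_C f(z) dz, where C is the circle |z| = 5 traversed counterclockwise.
By the residue theorem, ∮_C f(z) dz = 2πi · (sum of the residues of f at the poles inside |z| = 5).

The denominator factors as (z - 1)*(z + 2), so the singularities of f are simple poles at z = 1, z = -2.
  |1|² = 1 < 25 = 5², so this pole is inside the contour.
  |-2|² = 4 < 25 = 5², so this pole is inside the contour.

With P(z) = 2*z^2 + 1 and Q(z) = z^2 + z - 2, each pole is simple, so Res(f, z₀) = P(z₀)/Q'(z₀) with Q'(z) = 2*z + 1.
  Res(f, 1) = P(1)/Q'(1) = (3)/(3) = 1
  Res(f, -2) = P(-2)/Q'(-2) = (9)/(-3) = -3

Sum of residues inside C: -2
∮_C f(z) dz = 2πi · (-2) = -4*I*pi

Final answer: -4*I*pi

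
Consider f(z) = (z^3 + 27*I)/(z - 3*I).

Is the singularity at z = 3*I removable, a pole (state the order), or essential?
removable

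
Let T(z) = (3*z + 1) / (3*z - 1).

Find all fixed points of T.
T(z) = z means 3*z + 1 = z*(3*z - 1), i.e.
  3*z^2 - 4*z - 1 = 0.
Discriminant: (-4)^2 - 4*(3)*(-1) = 28, so the roots are real.
  z = (4 ± sqrt(28))/(2*(3))
Fixed points: {2/3 - sqrt(7)/3, 2/3 + sqrt(7)/3}

Final answer: {2/3 - sqrt(7)/3, 2/3 + sqrt(7)/3}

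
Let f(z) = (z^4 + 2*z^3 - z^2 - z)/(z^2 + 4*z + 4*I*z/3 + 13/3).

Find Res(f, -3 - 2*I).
Write f(z) = P(z)/Q(z) with P(z) = z^4 + 2*z^3 - z^2 - z and Q(z) = z^2 + 4*z + 4*I*z/3 + 13/3.
The denominator factors as Q(z) = (z + 1 - 2*I/3)*(z + 3 + 2*I), so z = -3 - 2*I is a simple zero of Q and P is analytic there; z = -3 - 2*I is therefore a simple pole and
  Res(f, z₀) = P(z₀)/Q'(z₀).

Q'(z) = 2*z + 4 + 4*I/3, so Q'(-3 - 2*I) = -2 - 8*I/3.
P(-3 - 2*I) = -103 + 18*I.

Res(f, -3 - 2*I) = (-103 + 18*I)/(-2 - 8*I/3) = 711/50 - 699*I/25

Final answer: 711/50 - 699*I/25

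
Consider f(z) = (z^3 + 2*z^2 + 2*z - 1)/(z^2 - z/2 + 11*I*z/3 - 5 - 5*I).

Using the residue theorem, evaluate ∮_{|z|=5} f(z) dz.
By the residue theorem, ∮_C f(z) dz = 2πi · (sum of the residues of f at the poles inside |z| = 5).

The denominator factors as (z - 2 + 2*I/3)*(z + 3/2 + 3*I), so the singularities of f are simple poles at z = 2 - 2*I/3, z = -3/2 - 3*I.
  |2 - 2*I/3|² = 40/9 < 25 = 5², so this pole is inside the contour.
  |-3/2 - 3*I|² = 45/4 < 25 = 5², so this pole is inside the contour.

With P(z) = z^3 + 2*z^2 + 2*z - 1 and Q(z) = z^2 - z/2 + 11*I*z/3 - 5 - 5*I, each pole is simple, so Res(f, z₀) = P(z₀)/Q'(z₀) with Q'(z) = 2*z - 1/2 + 11*I/3.
  Res(f, 2 - 2*I/3) = P(2 - 2*I/3)/Q'(2 - 2*I/3) = (139/9 - 388*I/27)/(7/2 + 7*I/3) = 950/819 - 444*I/91
  Res(f, -3/2 - 3*I) = P(-3/2 - 3*I)/Q'(-3/2 - 3*I) = (157/8 + 75*I/4)/(-7/2 - 7*I/3) = -2313/364 - 102*I/91

Sum of residues inside C: -187/36 - 6*I
∮_C f(z) dz = 2πi · (-187/36 - 6*I) = pi*(12 - 187*I/18)

Final answer: pi*(12 - 187*I/18)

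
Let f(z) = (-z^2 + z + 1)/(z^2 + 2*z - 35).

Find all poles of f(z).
The singularities of f are the zeros of the denominator. Factoring,
  z^2 + 2*z - 35 = (z - 5)*(z + 7)
so the candidates are z = 5, z = -7.

Check the numerator P(z) = -z^2 + z + 1 at each one:
  P(5) = -19 ≠ 0, so z = 5 is a (simple) pole.
  P(-7) = -55 ≠ 0, so z = -7 is a (simple) pole.

Poles of f: {-7, 5}

Final answer: {-7, 5}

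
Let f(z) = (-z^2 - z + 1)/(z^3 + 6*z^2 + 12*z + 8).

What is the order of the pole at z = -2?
3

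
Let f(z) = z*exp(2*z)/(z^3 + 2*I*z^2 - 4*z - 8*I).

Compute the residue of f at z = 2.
Write f(z) = P(z)/Q(z) with P(z) = z*exp(2*z) and Q(z) = z^3 + 2*I*z^2 - 4*z - 8*I.
The denominator factors as Q(z) = (z + 2*I)*(z + 2)*(z - 2), so z = 2 is a simple zero of Q and P is analytic there; z = 2 is therefore a simple pole and
  Res(f, z₀) = P(z₀)/Q'(z₀).

Q'(z) = 3*z^2 + 4*I*z - 4, so Q'(2) = 8 + 8*I.
P(2) = 2*exp(4).

Res(f, 2) = (2*exp(4))/(8 + 8*I) = (1/8 - I/8)*exp(4)

Final answer: (1/8 - I/8)*exp(4)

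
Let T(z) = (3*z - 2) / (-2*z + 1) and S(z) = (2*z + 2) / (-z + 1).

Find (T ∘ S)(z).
(T ∘ S)(z) = T(S(z)) = ((3)*S(z) + (-2))/((-2)*S(z) + (1)). Multiply numerator and denominator by -z + 1:
  numerator:   (3)*(2*z + 2) + (-2)*(-z + 1) = 8*z + 4
  denominator: (-2)*(2*z + 2) + (1)*(-z + 1) = -5*z - 3
(T ∘ S)(z) = (8*z + 4)/(-5*z - 3) = (-8*z - 4)/(5*z + 3)

Final answer: (-8*z - 4)/(5*z + 3)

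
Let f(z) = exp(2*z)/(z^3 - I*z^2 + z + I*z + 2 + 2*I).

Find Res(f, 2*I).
(-7/50 - I/50)*exp(4*I)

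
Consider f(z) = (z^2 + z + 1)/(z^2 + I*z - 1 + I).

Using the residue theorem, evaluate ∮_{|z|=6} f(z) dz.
pi*(2 + 2*I)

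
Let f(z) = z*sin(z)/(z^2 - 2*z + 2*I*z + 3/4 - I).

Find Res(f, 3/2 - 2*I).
(11/10 + I/5)*sin(3/2 - 2*I)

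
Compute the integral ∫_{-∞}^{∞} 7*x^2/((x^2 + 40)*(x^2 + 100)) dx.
Let f(z) = 7*z^2/((z^2 + 40)*(z^2 + 100)). The denominator has no real zeros and deg Q - deg P = 2 ≥ 2, so the integral of f over the upper semicircle |z| = R tends to 0 as R → ∞. Closing the contour in the upper half-plane,
  ∫_{-∞}^{∞} f(x) dx = 2πi · Σ Res(f, z_k)  over the poles with Im z_k > 0.

Zeros of the denominator: z^2 + 100 = 0 gives z = ±10*I; z^2 + 40 = 0 gives z = ±2*sqrt(10)*I.
Upper half-plane: z = 10*I, z = 2*sqrt(10)*I (simple).

Each pole is a simple zero of Q(z) = z^4 + 140*z^2 + 4000, so Res(f, z₀) = P(z₀)/Q'(z₀) with P(z) = 7*z^2, Q'(z) = 4*z^3 + 280*z:
  Res(f, 10*I) = (-700)/(-1200*I) = -7*I/12
  Res(f, 2*sqrt(10)*I) = (-280)/(240*sqrt(10)*I) = 7*sqrt(10)*I/60

Sum of residues: 7*I*(-5 + sqrt(10))/60
∫_{-∞}^{∞} f(x) dx = 2πi · (7*I*(-5 + sqrt(10))/60) = 7*pi*(5 - sqrt(10))/30

Final answer: 7*pi*(5 - sqrt(10))/30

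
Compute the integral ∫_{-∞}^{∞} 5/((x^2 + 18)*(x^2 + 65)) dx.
Let f(z) = 5/((z^2 + 18)*(z^2 + 65)). The denominator has no real zeros and deg Q - deg P = 4 ≥ 2, so the integral of f over the upper semicircle |z| = R tends to 0 as R → ∞. Closing the contour in the upper half-plane,
  ∫_{-∞}^{∞} f(x) dx = 2πi · Σ Res(f, z_k)  over the poles with Im z_k > 0.

Zeros of the denominator: z^2 + 65 = 0 gives z = ±sqrt(65)*I; z^2 + 18 = 0 gives z = ±3*sqrt(2)*I.
Upper half-plane: z = 3*sqrt(2)*I, z = sqrt(65)*I (simple).

Each pole is a simple zero of Q(z) = z^4 + 83*z^2 + 1170, so Res(f, z₀) = P(z₀)/Q'(z₀) with P(z) = 5, Q'(z) = 4*z^3 + 166*z:
  Res(f, 3*sqrt(2)*I) = (5)/(282*sqrt(2)*I) = -5*sqrt(2)*I/564
  Res(f, sqrt(65)*I) = (5)/(-94*sqrt(65)*I) = sqrt(65)*I/1222

Sum of residues: I*(-65*sqrt(2) + 6*sqrt(65))/7332
∫_{-∞}^{∞} f(x) dx = 2πi · (I*(-65*sqrt(2) + 6*sqrt(65))/7332) = pi*(-6*sqrt(65) + 65*sqrt(2))/3666

Final answer: pi*(-6*sqrt(65) + 65*sqrt(2))/3666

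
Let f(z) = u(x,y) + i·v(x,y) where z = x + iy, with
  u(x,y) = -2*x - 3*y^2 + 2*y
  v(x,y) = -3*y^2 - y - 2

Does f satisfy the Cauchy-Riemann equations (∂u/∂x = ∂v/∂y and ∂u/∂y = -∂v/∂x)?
∂u/∂x = -2
∂v/∂y = -6*y - 1
∂u/∂y = 2 - 6*y
∂v/∂x = 0
∂u/∂x ≠ ∂v/∂y and ∂u/∂y ≠ -∂v/∂x; the Cauchy-Riemann equations are not satisfied, so f is not analytic.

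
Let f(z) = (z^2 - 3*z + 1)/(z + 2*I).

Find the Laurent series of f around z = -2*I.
Put w = z - (-2*I), i.e. z = w - 2*I. The denominator is w, so it suffices to rewrite the numerator in powers of w.

P(z) = z^2 - 3*z + 1
P(w - 2*I) = -3 + 6*I + (-3 - 4*I)*w + w^2

Dividing each term by w:
  f = (-3 + 6*I)/w - 3 - 4*I + w

Substituting back w = z + 2*I:
  f(z) = (-3 + 6*I)/(z + 2*I) - 3 - 4*I + (z + 2*I)

The series is finite because the numerator is a polynomial; the negative powers form the principal part, and the coefficient of 1/(z + 2*I) gives Res(f, -2*I) = -3 + 6*I.

Final answer: (-3 + 6*I)/(z + 2*I) - 3 - 4*I + (z + 2*I)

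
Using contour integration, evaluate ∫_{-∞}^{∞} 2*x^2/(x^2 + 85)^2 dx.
Let f(z) = 2*z^2/(z^2 + 85)^2. The denominator has no real zeros and deg Q - deg P = 2 ≥ 2, so the integral of f over the upper semicircle |z| = R tends to 0 as R → ∞. Closing the contour in the upper half-plane,
  ∫_{-∞}^{∞} f(x) dx = 2πi · Σ Res(f, z_k)  over the poles with Im z_k > 0.

Zeros of the denominator: z^2 + 85 = 0 gives z = ±sqrt(85)*I.
Upper half-plane: z = sqrt(85)*I (a pole of order 2).

Write f(z) = g(z)/(z - sqrt(85)*I)^2 with g(z) = 2*z^2/(z + sqrt(85)*I)^2. For a double pole, Res(f, z₀) = g'(z₀):
  g'(z) = 4*sqrt(85)*I*z/(z + sqrt(85)*I)^3
  Res(f, sqrt(85)*I) = g'(sqrt(85)*I) = -sqrt(85)*I/170

∫_{-∞}^{∞} f(x) dx = 2πi · (-sqrt(85)*I/170) = sqrt(85)*pi/85

Final answer: sqrt(85)*pi/85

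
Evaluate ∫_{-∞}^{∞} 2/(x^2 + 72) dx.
sqrt(2)*pi/6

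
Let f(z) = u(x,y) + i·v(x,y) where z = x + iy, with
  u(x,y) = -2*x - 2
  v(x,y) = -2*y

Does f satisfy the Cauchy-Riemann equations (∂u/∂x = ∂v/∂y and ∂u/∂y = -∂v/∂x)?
∂u/∂x = -2
∂v/∂y = -2
∂u/∂y = 0
∂v/∂x = 0
∂u/∂x = ∂v/∂y and ∂u/∂y = -∂v/∂x hold identically; f is analytic.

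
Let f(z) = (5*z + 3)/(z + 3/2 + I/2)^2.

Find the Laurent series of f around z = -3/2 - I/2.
(-9/2 - 5*I/2)/(z + 3/2 + I/2)^2 + 5/(z + 3/2 + I/2)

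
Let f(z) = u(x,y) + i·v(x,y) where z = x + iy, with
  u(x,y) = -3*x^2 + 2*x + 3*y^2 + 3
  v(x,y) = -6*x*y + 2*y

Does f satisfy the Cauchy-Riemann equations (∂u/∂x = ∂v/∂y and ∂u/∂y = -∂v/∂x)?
∂u/∂x = 2 - 6*x
∂v/∂y = 2 - 6*x
∂u/∂y = 6*y
∂v/∂x = -6*y
∂u/∂x = ∂v/∂y and ∂u/∂y = -∂v/∂x hold identically; f is analytic.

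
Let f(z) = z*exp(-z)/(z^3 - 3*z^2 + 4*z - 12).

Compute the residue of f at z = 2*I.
Write f(z) = P(z)/Q(z) with P(z) = z*exp(-z) and Q(z) = z^3 - 3*z^2 + 4*z - 12.
The denominator factors as Q(z) = (z - 3)*(z + 2*I)*(z - 2*I), so z = 2*I is a simple zero of Q and P is analytic there; z = 2*I is therefore a simple pole and
  Res(f, z₀) = P(z₀)/Q'(z₀).

Q'(z) = 3*z^2 - 6*z + 4, so Q'(2*I) = -8 - 12*I.
P(2*I) = 2*I*exp(-2*I).

Res(f, 2*I) = (2*I*exp(-2*I))/(-8 - 12*I) = (-3/26 - I/13)*exp(-2*I)

Final answer: (-3/26 - I/13)*exp(-2*I)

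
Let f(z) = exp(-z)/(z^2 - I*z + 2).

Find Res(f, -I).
Write f(z) = P(z)/Q(z) with P(z) = exp(-z) and Q(z) = z^2 - I*z + 2.
The denominator factors as Q(z) = (z - 2*I)*(z + I), so z = -I is a simple zero of Q and P is analytic there; z = -I is therefore a simple pole and
  Res(f, z₀) = P(z₀)/Q'(z₀).

Q'(z) = 2*z - I, so Q'(-I) = -3*I.
P(-I) = exp(I).

Res(f, -I) = (exp(I))/(-3*I) = I*exp(I)/3

Final answer: I*exp(I)/3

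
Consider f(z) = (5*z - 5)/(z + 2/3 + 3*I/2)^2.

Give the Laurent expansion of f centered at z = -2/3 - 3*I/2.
Put w = z - (-2/3 - 3*I/2), i.e. z = w - 2/3 - 3*I/2. The denominator is w^2, so it suffices to rewrite the numerator in powers of w.

P(z) = 5*z - 5
P(w - 2/3 - 3*I/2) = -25/3 - 15*I/2 + 5*w

Dividing each term by w^2:
  f = (-25/3 - 15*I/2)/w^2 + 5/w

Substituting back w = z + 2/3 + 3*I/2:
  f(z) = (-25/3 - 15*I/2)/(z + 2/3 + 3*I/2)^2 + 5/(z + 2/3 + 3*I/2)

The series is finite because the numerator is a polynomial; the negative powers form the principal part, and the coefficient of 1/(z + 2/3 + 3*I/2) gives Res(f, -2/3 - 3*I/2) = 5.

Final answer: (-25/3 - 15*I/2)/(z + 2/3 + 3*I/2)^2 + 5/(z + 2/3 + 3*I/2)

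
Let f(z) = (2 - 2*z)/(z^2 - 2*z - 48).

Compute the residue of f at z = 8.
Write f(z) = P(z)/Q(z) with P(z) = 2 - 2*z and Q(z) = z^2 - 2*z - 48.
The denominator factors as Q(z) = (z + 6)*(z - 8), so z = 8 is a simple zero of Q and P is analytic there; z = 8 is therefore a simple pole and
  Res(f, z₀) = P(z₀)/Q'(z₀).

Q'(z) = 2*z - 2, so Q'(8) = 14.
P(8) = -14.

Res(f, 8) = (-14)/(14) = -1

Final answer: -1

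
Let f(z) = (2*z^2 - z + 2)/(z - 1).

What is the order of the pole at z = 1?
Factor the denominator:
  z - 1 = (z - 1)

The numerator P(z) = 2*z^2 - z + 2 has P(1) = 3 ≠ 0, so no factor of (z - 1) cancels.
Near z = 1 we can therefore write f(z) = g(z)/(z - 1) with g analytic at 1 and g(1) ≠ 0 (g is just the numerator).

Hence z = 1 is a pole of order 1.

Final answer: 1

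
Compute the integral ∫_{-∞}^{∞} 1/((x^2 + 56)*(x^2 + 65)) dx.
Let f(z) = 1/((z^2 + 56)*(z^2 + 65)). The denominator has no real zeros and deg Q - deg P = 4 ≥ 2, so the integral of f over the upper semicircle |z| = R tends to 0 as R → ∞. Closing the contour in the upper half-plane,
  ∫_{-∞}^{∞} f(x) dx = 2πi · Σ Res(f, z_k)  over the poles with Im z_k > 0.

Zeros of the denominator: z^2 + 56 = 0 gives z = ±2*sqrt(14)*I; z^2 + 65 = 0 gives z = ±sqrt(65)*I.
Upper half-plane: z = 2*sqrt(14)*I, z = sqrt(65)*I (simple).

Each pole is a simple zero of Q(z) = z^4 + 121*z^2 + 3640, so Res(f, z₀) = P(z₀)/Q'(z₀) with P(z) = 1, Q'(z) = 4*z^3 + 242*z:
  Res(f, 2*sqrt(14)*I) = (1)/(36*sqrt(14)*I) = -sqrt(14)*I/504
  Res(f, sqrt(65)*I) = (1)/(-18*sqrt(65)*I) = sqrt(65)*I/1170

Sum of residues: I*(-sqrt(14)/504 + sqrt(65)/1170)
∫_{-∞}^{∞} f(x) dx = 2πi · (I*(-sqrt(14)/504 + sqrt(65)/1170)) = pi*(-28*sqrt(65) + 65*sqrt(14))/16380

Final answer: pi*(-28*sqrt(65) + 65*sqrt(14))/16380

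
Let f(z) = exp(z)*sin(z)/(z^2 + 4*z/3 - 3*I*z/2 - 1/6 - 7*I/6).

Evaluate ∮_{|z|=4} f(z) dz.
By the residue theorem, ∮_C f(z) dz = 2πi · (sum of the residues of f at the poles inside |z| = 4).

The denominator factors as (z + 1 - I/2)*(z + 1/3 - I), so the singularities of f are simple poles at z = -1 + I/2, z = -1/3 + I.
  |-1 + I/2|² = 5/4 < 16 = 4², so this pole is inside the contour.
  |-1/3 + I|² = 10/9 < 16 = 4², so this pole is inside the contour.

With P(z) = exp(z)*sin(z) and Q(z) = z^2 + 4*z/3 - 3*I*z/2 - 1/6 - 7*I/6, each pole is simple, so Res(f, z₀) = P(z₀)/Q'(z₀) with Q'(z) = 2*z + 4/3 - 3*I/2.
  Res(f, -1 + I/2) = P(-1 + I/2)/Q'(-1 + I/2) = (-exp(-1 + I/2)*sin(1 - I/2))/(-2/3 - I/2) = (24/25 - 18*I/25)*exp(-1 + I/2)*sin(1 - I/2)
  Res(f, -1/3 + I) = P(-1/3 + I)/Q'(-1/3 + I) = (-exp(-1/3 + I)*sin(1/3 - I))/(2/3 + I/2) = (-24/25 + 18*I/25)*exp(-1/3 + I)*sin(1/3 - I)

Sum of residues inside C: (24/25 - 18*I/25)*exp(-1 + I/2)*sin(1 - I/2) + (-24/25 + 18*I/25)*exp(-1/3 + I)*sin(1/3 - I)
∮_C f(z) dz = 2πi · ((24/25 - 18*I/25)*exp(-1 + I/2)*sin(1 - I/2) + (-24/25 + 18*I/25)*exp(-1/3 + I)*sin(1/3 - I)) = pi*(-36/25 - 48*I/25)*exp(-1/3 + I)*sin(1/3 - I) + pi*(36/25 + 48*I/25)*exp(-1 + I/2)*sin(1 - I/2)

Final answer: pi*(-36/25 - 48*I/25)*exp(-1/3 + I)*sin(1/3 - I) + pi*(36/25 + 48*I/25)*exp(-1 + I/2)*sin(1 - I/2)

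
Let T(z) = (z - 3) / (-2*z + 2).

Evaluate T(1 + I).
-1/2 - I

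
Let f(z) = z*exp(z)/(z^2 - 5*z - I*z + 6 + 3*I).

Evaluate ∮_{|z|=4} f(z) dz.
By the residue theorem, ∮_C f(z) dz = 2πi · (sum of the residues of f at the poles inside |z| = 4).

The denominator factors as (z - 3)*(z - 2 - I), so the singularities of f are simple poles at z = 3, z = 2 + I.
  |3|² = 9 < 16 = 4², so this pole is inside the contour.
  |2 + I|² = 5 < 16 = 4², so this pole is inside the contour.

With P(z) = z*exp(z) and Q(z) = z^2 - 5*z - I*z + 6 + 3*I, each pole is simple, so Res(f, z₀) = P(z₀)/Q'(z₀) with Q'(z) = 2*z - 5 - I.
  Res(f, 3) = P(3)/Q'(3) = (3*exp(3))/(1 - I) = (3/2 + 3*I/2)*exp(3)
  Res(f, 2 + I) = P(2 + I)/Q'(2 + I) = ((2 + I)*exp(2 + I))/(-1 + I) = (-1/2 - 3*I/2)*exp(2 + I)

Sum of residues inside C: (-1/2 - 3*I/2)*exp(2 + I) + (3/2 + 3*I/2)*exp(3)
∮_C f(z) dz = 2πi · ((-1/2 - 3*I/2)*exp(2 + I) + (3/2 + 3*I/2)*exp(3)) = pi*(3 - I)*exp(2 + I) + pi*(-3 + 3*I)*exp(3)

Final answer: pi*(3 - I)*exp(2 + I) + pi*(-3 + 3*I)*exp(3)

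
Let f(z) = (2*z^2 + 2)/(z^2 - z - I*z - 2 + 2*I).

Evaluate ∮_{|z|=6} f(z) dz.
By the residue theorem, ∮_C f(z) dz = 2πi · (sum of the residues of f at the poles inside |z| = 6).

The denominator factors as (z - 2)*(z + 1 - I), so the singularities of f are simple poles at z = 2, z = -1 + I.
  |2|² = 4 < 36 = 6², so this pole is inside the contour.
  |-1 + I|² = 2 < 36 = 6², so this pole is inside the contour.

With P(z) = 2*z^2 + 2 and Q(z) = z^2 - z - I*z - 2 + 2*I, each pole is simple, so Res(f, z₀) = P(z₀)/Q'(z₀) with Q'(z) = 2*z - 1 - I.
  Res(f, 2) = P(2)/Q'(2) = (10)/(3 - I) = 3 + I
  Res(f, -1 + I) = P(-1 + I)/Q'(-1 + I) = (2 - 4*I)/(-3 + I) = -1 + I

Sum of residues inside C: 2 + 2*I
∮_C f(z) dz = 2πi · (2 + 2*I) = pi*(-4 + 4*I)

Final answer: pi*(-4 + 4*I)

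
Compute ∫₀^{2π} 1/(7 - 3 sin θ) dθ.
Call the integral J. The integrand is 2π-periodic and we integrate over a full period, so shifting θ does not change the value (θ → θ + π/2 turns sin θ into cos θ; θ → θ + π flips the sign of the trig term). Hence
  J = ∫₀^{2π} dθ/(7 + 3 cos θ).
Put z = e^{iθ}: then cos θ = (z + 1/z)/2, dθ = dz/(iz), and z runs once counterclockwise around |z| = 1:
  J = ∮_{|z|=1} 1/(7 + 3*(z + 1/z)/2) · dz/(iz) = (2/i) ∮_{|z|=1} dz/(3*z^2 + 14*z + 3).
The roots of 3*z^2 + 14*z + 3 are z = (-7 ± sqrt(7^2 - 3^2))/3, with sqrt(40) = 2*sqrt(10); their product is 1, so only z₊ = -7/3 + 2*sqrt(10)/3 lies inside the unit circle (z₋ = -7/3 - 2*sqrt(10)/3 lies outside).
z₊ is a simple zero of q(z) = 3*z^2 + 14*z + 3, so Res(1/q, z₊) = 1/q'(z₊) with q'(z) = 6*z + 14; and q'(z₊) = 3*(z₊ - z₋) = 4*sqrt(10).
Therefore J = (2/i) · 2πi · 1/(4*sqrt(10)) = 2*pi/(2*sqrt(10)) = sqrt(10)*pi/10

Final answer: sqrt(10)*pi/10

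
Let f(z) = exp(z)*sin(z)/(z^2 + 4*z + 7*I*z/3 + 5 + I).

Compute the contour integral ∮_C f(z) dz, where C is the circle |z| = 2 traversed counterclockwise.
By the residue theorem, ∮_C f(z) dz = 2πi · (sum of the residues of f at the poles inside |z| = 2).

The denominator factors as (z + 1 - 2*I/3)*(z + 3 + 3*I), so the singularities of f are simple poles at z = -1 + 2*I/3, z = -3 - 3*I.
  |-1 + 2*I/3|² = 13/9 < 4 = 2², so this pole is inside the contour.
  |-3 - 3*I|² = 18 > 4 = 2², so this pole is outside the contour.

With P(z) = exp(z)*sin(z) and Q(z) = z^2 + 4*z + 7*I*z/3 + 5 + I, each pole is simple, so Res(f, z₀) = P(z₀)/Q'(z₀) with Q'(z) = 2*z + 4 + 7*I/3.
  Res(f, -1 + 2*I/3) = P(-1 + 2*I/3)/Q'(-1 + 2*I/3) = (-exp(-1 + 2*I/3)*sin(1 - 2*I/3))/(2 + 11*I/3) = (-18/157 + 33*I/157)*exp(-1 + 2*I/3)*sin(1 - 2*I/3)

∮_C f(z) dz = 2πi · ((-18/157 + 33*I/157)*exp(-1 + 2*I/3)*sin(1 - 2*I/3)) = pi*(-66/157 - 36*I/157)*exp(-1 + 2*I/3)*sin(1 - 2*I/3)

Final answer: pi*(-66/157 - 36*I/157)*exp(-1 + 2*I/3)*sin(1 - 2*I/3)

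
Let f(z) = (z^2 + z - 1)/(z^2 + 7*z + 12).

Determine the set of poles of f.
The singularities of f are the zeros of the denominator. Factoring,
  z^2 + 7*z + 12 = (z + 4)*(z + 3)
so the candidates are z = -4, z = -3.

Check the numerator P(z) = z^2 + z - 1 at each one:
  P(-4) = 11 ≠ 0, so z = -4 is a (simple) pole.
  P(-3) = 5 ≠ 0, so z = -3 is a (simple) pole.

Poles of f: {-4, -3}

Final answer: {-4, -3}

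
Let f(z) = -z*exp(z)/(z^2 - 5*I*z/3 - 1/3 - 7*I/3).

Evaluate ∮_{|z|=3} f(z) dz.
By the residue theorem, ∮_C f(z) dz = 2πi · (sum of the residues of f at the poles inside |z| = 3).

The denominator factors as (z - 1 - 2*I)*(z + 1 + I/3), so the singularities of f are simple poles at z = 1 + 2*I, z = -1 - I/3.
  |1 + 2*I|² = 5 < 9 = 3², so this pole is inside the contour.
  |-1 - I/3|² = 10/9 < 9 = 3², so this pole is inside the contour.

With P(z) = -z*exp(z) and Q(z) = z^2 - 5*I*z/3 - 1/3 - 7*I/3, each pole is simple, so Res(f, z₀) = P(z₀)/Q'(z₀) with Q'(z) = 2*z - 5*I/3.
  Res(f, 1 + 2*I) = P(1 + 2*I)/Q'(1 + 2*I) = ((-1 - 2*I)*exp(1 + 2*I))/(2 + 7*I/3) = (-12/17 - 3*I/17)*exp(1 + 2*I)
  Res(f, -1 - I/3) = P(-1 - I/3)/Q'(-1 - I/3) = ((1 + I/3)*exp(-1 - I/3))/(-2 - 7*I/3) = (-5/17 + 3*I/17)*exp(-1 - I/3)

Sum of residues inside C: (-12/17 - 3*I/17)*exp(1 + 2*I) + (-5/17 + 3*I/17)*exp(-1 - I/3)
∮_C f(z) dz = 2πi · ((-12/17 - 3*I/17)*exp(1 + 2*I) + (-5/17 + 3*I/17)*exp(-1 - I/3)) = pi*(-6/17 - 10*I/17)*exp(-1 - I/3) + pi*(6/17 - 24*I/17)*exp(1 + 2*I)

Final answer: pi*(-6/17 - 10*I/17)*exp(-1 - I/3) + pi*(6/17 - 24*I/17)*exp(1 + 2*I)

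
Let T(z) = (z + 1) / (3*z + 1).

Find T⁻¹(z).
Set w = T(z) = (z + 1) / (3*z + 1) and solve for z:
  w*(3*z + 1) = z + 1
  w + z*(3*w - 1) - 1 = 0
  z*(3*w - 1) = 1 - w
  z = (w - 1)/(1 - 3*w)
Renaming the variable, T⁻¹(z) = (z - 1)/(-3*z + 1) = (-z + 1)/(3*z - 1).
(Check: ad - bc = -2 ≠ 0, so T is invertible.)

Final answer: (-z + 1)/(3*z - 1)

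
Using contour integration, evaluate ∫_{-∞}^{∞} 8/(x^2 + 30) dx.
Let f(z) = 8/(z^2 + 30). The denominator has no real zeros and deg Q - deg P = 2 ≥ 2, so the integral of f over the upper semicircle |z| = R tends to 0 as R → ∞. Closing the contour in the upper half-plane,
  ∫_{-∞}^{∞} f(x) dx = 2πi · Σ Res(f, z_k)  over the poles with Im z_k > 0.

Zeros of the denominator: z^2 + 30 = 0 gives z = ±sqrt(30)*I.
Upper half-plane: z = sqrt(30)*I (simple).

Each pole is a simple zero of Q(z) = z^2 + 30, so Res(f, z₀) = P(z₀)/Q'(z₀) with P(z) = 8, Q'(z) = 2*z:
  Res(f, sqrt(30)*I) = (8)/(2*sqrt(30)*I) = -2*sqrt(30)*I/15

∫_{-∞}^{∞} f(x) dx = 2πi · (-2*sqrt(30)*I/15) = 4*sqrt(30)*pi/15

Final answer: 4*sqrt(30)*pi/15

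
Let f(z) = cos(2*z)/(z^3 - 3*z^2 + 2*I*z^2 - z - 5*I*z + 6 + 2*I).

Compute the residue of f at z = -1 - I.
Write f(z) = P(z)/Q(z) with P(z) = cos(2*z) and Q(z) = z^3 - 3*z^2 + 2*I*z^2 - z - 5*I*z + 6 + 2*I.
The denominator factors as Q(z) = (z - 2 + I)*(z - 2)*(z + 1 + I), so z = -1 - I is a simple zero of Q and P is analytic there; z = -1 - I is therefore a simple pole and
  Res(f, z₀) = P(z₀)/Q'(z₀).

Q'(z) = 3*z^2 - 6*z + 4*I*z - 1 - 5*I, so Q'(-1 - I) = 9 + 3*I.
P(-1 - I) = cos(2 + 2*I).

Res(f, -1 - I) = (cos(2 + 2*I))/(9 + 3*I) = (1/10 - I/30)*cos(2 + 2*I)

Final answer: (1/10 - I/30)*cos(2 + 2*I)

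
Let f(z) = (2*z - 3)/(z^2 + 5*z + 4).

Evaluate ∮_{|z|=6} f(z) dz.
4*I*pi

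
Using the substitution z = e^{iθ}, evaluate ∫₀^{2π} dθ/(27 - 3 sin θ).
sqrt(5)*pi/30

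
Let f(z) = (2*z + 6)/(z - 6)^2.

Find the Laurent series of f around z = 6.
Put w = z - (6), i.e. z = w + 6. The denominator is w^2, so it suffices to rewrite the numerator in powers of w.

P(z) = 2*z + 6
P(w + 6) = 18 + 2*w

Dividing each term by w^2:
  f = 18/w^2 + 2/w

Substituting back w = z - 6:
  f(z) = 18/(z - 6)^2 + 2/(z - 6)

The series is finite because the numerator is a polynomial; the negative powers form the principal part, and the coefficient of 1/(z - 6) gives Res(f, 6) = 2.

Final answer: 18/(z - 6)^2 + 2/(z - 6)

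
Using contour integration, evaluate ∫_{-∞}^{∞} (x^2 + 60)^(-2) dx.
Let f(z) = (z^2 + 60)^(-2). The denominator has no real zeros and deg Q - deg P = 4 ≥ 2, so the integral of f over the upper semicircle |z| = R tends to 0 as R → ∞. Closing the contour in the upper half-plane,
  ∫_{-∞}^{∞} f(x) dx = 2πi · Σ Res(f, z_k)  over the poles with Im z_k > 0.

Zeros of the denominator: z^2 + 60 = 0 gives z = ±2*sqrt(15)*I.
Upper half-plane: z = 2*sqrt(15)*I (a pole of order 2).

Write f(z) = g(z)/(z - 2*sqrt(15)*I)^2 with g(z) = (z + 2*sqrt(15)*I)^(-2). For a double pole, Res(f, z₀) = g'(z₀):
  g'(z) = -2/(z + 2*sqrt(15)*I)^3
  Res(f, 2*sqrt(15)*I) = g'(2*sqrt(15)*I) = -sqrt(15)*I/7200

∫_{-∞}^{∞} f(x) dx = 2πi · (-sqrt(15)*I/7200) = sqrt(15)*pi/3600

Final answer: sqrt(15)*pi/3600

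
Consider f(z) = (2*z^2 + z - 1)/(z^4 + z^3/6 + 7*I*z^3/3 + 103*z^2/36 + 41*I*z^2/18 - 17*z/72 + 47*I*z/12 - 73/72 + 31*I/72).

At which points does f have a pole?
{-1/3 - I/3, -1/3 + 3*I/2, -I/2, 1/2 - 3*I}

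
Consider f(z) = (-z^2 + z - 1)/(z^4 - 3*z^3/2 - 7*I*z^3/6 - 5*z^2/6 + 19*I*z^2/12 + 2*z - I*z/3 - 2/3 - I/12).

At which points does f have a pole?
The singularities of f are the zeros of the denominator. Factoring,
  z^4 - 3*z^3/2 - 7*I*z^3/6 - 5*z^2/6 + 19*I*z^2/12 + 2*z - I*z/3 - 2/3 - I/12 = (z - 1)*(z + 1 - I/2)*(z - 1/2)*(z - 1 - 2*I/3)
so the candidates are z = 1, z = -1 + I/2, z = 1/2, z = 1 + 2*I/3.

Check the numerator P(z) = -z^2 + z - 1 at each one:
  P(1) = -1 ≠ 0, so z = 1 is a (simple) pole.
  P(-1 + I/2) = -11/4 + 3*I/2 ≠ 0, so z = -1 + I/2 is a (simple) pole.
  P(1/2) = -3/4 ≠ 0, so z = 1/2 is a (simple) pole.
  P(1 + 2*I/3) = -5/9 - 2*I/3 ≠ 0, so z = 1 + 2*I/3 is a (simple) pole.

Poles of f: {-1 + I/2, 1/2, 1, 1 + 2*I/3}

Final answer: {-1 + I/2, 1/2, 1, 1 + 2*I/3}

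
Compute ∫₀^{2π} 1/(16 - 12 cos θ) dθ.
sqrt(7)*pi/14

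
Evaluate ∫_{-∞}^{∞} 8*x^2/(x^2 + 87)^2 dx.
Let f(z) = 8*z^2/(z^2 + 87)^2. The denominator has no real zeros and deg Q - deg P = 2 ≥ 2, so the integral of f over the upper semicircle |z| = R tends to 0 as R → ∞. Closing the contour in the upper half-plane,
  ∫_{-∞}^{∞} f(x) dx = 2πi · Σ Res(f, z_k)  over the poles with Im z_k > 0.

Zeros of the denominator: z^2 + 87 = 0 gives z = ±sqrt(87)*I.
Upper half-plane: z = sqrt(87)*I (a pole of order 2).

Write f(z) = g(z)/(z - sqrt(87)*I)^2 with g(z) = 8*z^2/(z + sqrt(87)*I)^2. For a double pole, Res(f, z₀) = g'(z₀):
  g'(z) = 16*sqrt(87)*I*z/(z + sqrt(87)*I)^3
  Res(f, sqrt(87)*I) = g'(sqrt(87)*I) = -2*sqrt(87)*I/87

∫_{-∞}^{∞} f(x) dx = 2πi · (-2*sqrt(87)*I/87) = 4*sqrt(87)*pi/87

Final answer: 4*sqrt(87)*pi/87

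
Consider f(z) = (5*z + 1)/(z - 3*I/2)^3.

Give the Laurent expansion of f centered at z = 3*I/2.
Put w = z - (3*I/2), i.e. z = w + 3*I/2. The denominator is w^3, so it suffices to rewrite the numerator in powers of w.

P(z) = 5*z + 1
P(w + 3*I/2) = 1 + 15*I/2 + 5*w

Dividing each term by w^3:
  f = (1 + 15*I/2)/w^3 + 5/w^2

Substituting back w = z - 3*I/2:
  f(z) = (1 + 15*I/2)/(z - 3*I/2)^3 + 5/(z - 3*I/2)^2

The series is finite because the numerator is a polynomial; the negative powers form the principal part.

Final answer: (1 + 15*I/2)/(z - 3*I/2)^3 + 5/(z - 3*I/2)^2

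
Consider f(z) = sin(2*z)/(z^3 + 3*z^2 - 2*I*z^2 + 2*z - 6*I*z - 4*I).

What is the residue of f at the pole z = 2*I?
Write f(z) = P(z)/Q(z) with P(z) = sin(2*z) and Q(z) = z^3 + 3*z^2 - 2*I*z^2 + 2*z - 6*I*z - 4*I.
The denominator factors as Q(z) = (z - 2*I)*(z + 1)*(z + 2), so z = 2*I is a simple zero of Q and P is analytic there; z = 2*I is therefore a simple pole and
  Res(f, z₀) = P(z₀)/Q'(z₀).

Q'(z) = 3*z^2 + 6*z - 4*I*z + 2 - 6*I, so Q'(2*I) = -2 + 6*I.
P(2*I) = I*sinh(4).

Res(f, 2*I) = (I*sinh(4))/(-2 + 6*I) = (3/20 - I/20)*sinh(4)

Final answer: (3/20 - I/20)*sinh(4)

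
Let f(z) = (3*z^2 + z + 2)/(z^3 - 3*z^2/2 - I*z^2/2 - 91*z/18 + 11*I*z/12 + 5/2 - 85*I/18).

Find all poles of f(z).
The singularities of f are the zeros of the denominator. Factoring,
  z^3 - 3*z^2/2 - I*z^2/2 - 91*z/18 + 11*I*z/12 + 5/2 - 85*I/18 = (z + 2 - 2*I/3)*(z - 1/2 + 2*I/3)*(z - 3 - I/2)
so the candidates are z = -2 + 2*I/3, z = 1/2 - 2*I/3, z = 3 + I/2.

Check the numerator P(z) = 3*z^2 + z + 2 at each one:
  P(-2 + 2*I/3) = 32/3 - 22*I/3 ≠ 0, so z = -2 + 2*I/3 is a (simple) pole.
  P(1/2 - 2*I/3) = 23/12 - 8*I/3 ≠ 0, so z = 1/2 - 2*I/3 is a (simple) pole.
  P(3 + I/2) = 125/4 + 19*I/2 ≠ 0, so z = 3 + I/2 is a (simple) pole.

Poles of f: {-2 + 2*I/3, 1/2 - 2*I/3, 3 + I/2}

Final answer: {-2 + 2*I/3, 1/2 - 2*I/3, 3 + I/2}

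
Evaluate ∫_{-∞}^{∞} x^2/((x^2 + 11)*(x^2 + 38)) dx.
pi*(-sqrt(11) + sqrt(38))/27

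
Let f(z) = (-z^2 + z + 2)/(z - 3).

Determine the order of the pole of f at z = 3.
1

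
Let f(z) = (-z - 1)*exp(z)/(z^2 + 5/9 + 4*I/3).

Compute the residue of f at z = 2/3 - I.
(-19/26 - 9*I/26)*exp(2/3 - I)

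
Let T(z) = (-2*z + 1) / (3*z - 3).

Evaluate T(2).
Substitute z = 2:
  numerator:   -2*(2) + 1 = -3
  denominator: 3*(2) - 3 = 3
T(2) = (-3)/(3) = -1

Final answer: -1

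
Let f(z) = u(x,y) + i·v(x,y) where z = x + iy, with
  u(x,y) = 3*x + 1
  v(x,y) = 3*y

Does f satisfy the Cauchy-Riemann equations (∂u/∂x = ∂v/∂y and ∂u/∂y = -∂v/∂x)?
∂u/∂x = 3
∂v/∂y = 3
∂u/∂y = 0
∂v/∂x = 0
∂u/∂x = ∂v/∂y and ∂u/∂y = -∂v/∂x hold identically; f is analytic.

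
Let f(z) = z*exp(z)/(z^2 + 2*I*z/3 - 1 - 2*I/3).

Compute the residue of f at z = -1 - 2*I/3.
Write f(z) = P(z)/Q(z) with P(z) = z*exp(z) and Q(z) = z^2 + 2*I*z/3 - 1 - 2*I/3.
The denominator factors as Q(z) = (z - 1)*(z + 1 + 2*I/3), so z = -1 - 2*I/3 is a simple zero of Q and P is analytic there; z = -1 - 2*I/3 is therefore a simple pole and
  Res(f, z₀) = P(z₀)/Q'(z₀).

Q'(z) = 2*z + 2*I/3, so Q'(-1 - 2*I/3) = -2 - 2*I/3.
P(-1 - 2*I/3) = (-1 - 2*I/3)*exp(-1 - 2*I/3).

Res(f, -1 - 2*I/3) = ((-1 - 2*I/3)*exp(-1 - 2*I/3))/(-2 - 2*I/3) = (11/20 + 3*I/20)*exp(-1 - 2*I/3)

Final answer: (11/20 + 3*I/20)*exp(-1 - 2*I/3)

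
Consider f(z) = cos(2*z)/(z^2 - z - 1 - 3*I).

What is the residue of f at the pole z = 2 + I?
Write f(z) = P(z)/Q(z) with P(z) = cos(2*z) and Q(z) = z^2 - z - 1 - 3*I.
The denominator factors as Q(z) = (z + 1 + I)*(z - 2 - I), so z = 2 + I is a simple zero of Q and P is analytic there; z = 2 + I is therefore a simple pole and
  Res(f, z₀) = P(z₀)/Q'(z₀).

Q'(z) = 2*z - 1, so Q'(2 + I) = 3 + 2*I.
P(2 + I) = cos(4 + 2*I).

Res(f, 2 + I) = (cos(4 + 2*I))/(3 + 2*I) = (3/13 - 2*I/13)*cos(4 + 2*I)

Final answer: (3/13 - 2*I/13)*cos(4 + 2*I)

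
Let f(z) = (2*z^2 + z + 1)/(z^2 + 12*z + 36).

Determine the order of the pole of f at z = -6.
2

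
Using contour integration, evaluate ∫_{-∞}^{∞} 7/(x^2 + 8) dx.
7*sqrt(2)*pi/4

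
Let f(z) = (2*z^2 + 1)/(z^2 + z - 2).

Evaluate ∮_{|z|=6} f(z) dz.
By the residue theorem, ∮_C f(z) dz = 2πi · (sum of the residues of f at the poles inside |z| = 6).

The denominator factors as (z - 1)*(z + 2), so the singularities of f are simple poles at z = 1, z = -2.
  |1|² = 1 < 36 = 6², so this pole is inside the contour.
  |-2|² = 4 < 36 = 6², so this pole is inside the contour.

With P(z) = 2*z^2 + 1 and Q(z) = z^2 + z - 2, each pole is simple, so Res(f, z₀) = P(z₀)/Q'(z₀) with Q'(z) = 2*z + 1.
  Res(f, 1) = P(1)/Q'(1) = (3)/(3) = 1
  Res(f, -2) = P(-2)/Q'(-2) = (9)/(-3) = -3

Sum of residues inside C: -2
∮_C f(z) dz = 2πi · (-2) = -4*I*pi

Final answer: -4*I*pi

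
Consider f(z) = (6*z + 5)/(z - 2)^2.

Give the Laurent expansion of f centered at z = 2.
Put w = z - (2), i.e. z = w + 2. The denominator is w^2, so it suffices to rewrite the numerator in powers of w.

P(z) = 6*z + 5
P(w + 2) = 17 + 6*w

Dividing each term by w^2:
  f = 17/w^2 + 6/w

Substituting back w = z - 2:
  f(z) = 17/(z - 2)^2 + 6/(z - 2)

The series is finite because the numerator is a polynomial; the negative powers form the principal part, and the coefficient of 1/(z - 2) gives Res(f, 2) = 6.

Final answer: 17/(z - 2)^2 + 6/(z - 2)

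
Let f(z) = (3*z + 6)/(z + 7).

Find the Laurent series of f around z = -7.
Put w = z - (-7), i.e. z = w - 7. The denominator is w, so it suffices to rewrite the numerator in powers of w.

P(z) = 3*z + 6
P(w - 7) = -15 + 3*w

Dividing each term by w:
  f = -15/w + 3

Substituting back w = z + 7:
  f(z) = -15/(z + 7) + 3

The series is finite because the numerator is a polynomial; the negative powers form the principal part, and the coefficient of 1/(z + 7) gives Res(f, -7) = -15.

Final answer: -15/(z + 7) + 3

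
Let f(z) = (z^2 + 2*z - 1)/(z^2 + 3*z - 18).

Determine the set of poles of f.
{-6, 3}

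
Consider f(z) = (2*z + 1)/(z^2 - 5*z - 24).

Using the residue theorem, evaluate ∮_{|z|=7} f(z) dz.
By the residue theorem, ∮_C f(z) dz = 2πi · (sum of the residues of f at the poles inside |z| = 7).

The denominator factors as (z + 3)*(z - 8), so the singularities of f are simple poles at z = -3, z = 8.
  |-3|² = 9 < 49 = 7², so this pole is inside the contour.
  |8|² = 64 > 49 = 7², so this pole is outside the contour.

With P(z) = 2*z + 1 and Q(z) = z^2 - 5*z - 24, each pole is simple, so Res(f, z₀) = P(z₀)/Q'(z₀) with Q'(z) = 2*z - 5.
  Res(f, -3) = P(-3)/Q'(-3) = (-5)/(-11) = 5/11

∮_C f(z) dz = 2πi · (5/11) = 10*I*pi/11

Final answer: 10*I*pi/11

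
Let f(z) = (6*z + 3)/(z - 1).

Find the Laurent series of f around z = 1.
Put w = z - (1), i.e. z = w + 1. The denominator is w, so it suffices to rewrite the numerator in powers of w.

P(z) = 6*z + 3
P(w + 1) = 9 + 6*w

Dividing each term by w:
  f = 9/w + 6

Substituting back w = z - 1:
  f(z) = 9/(z - 1) + 6

The series is finite because the numerator is a polynomial; the negative powers form the principal part, and the coefficient of 1/(z - 1) gives Res(f, 1) = 9.

Final answer: 9/(z - 1) + 6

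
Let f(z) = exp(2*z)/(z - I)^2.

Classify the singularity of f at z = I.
Write f(z) = g(z)/(z - I)^2 with g(z) = exp(2*z).
g is entire and g(I) = exp(2*I) ≠ 0, so no factor of (z - I) cancels: the Laurent expansion of f about z = I starts at the power -2, i.e. lim_{z→z₀} (z - z₀)^2 f(z) = exp(2*I) is finite and nonzero.
So z = I is a pole of order 2.

Final answer: pole of order 2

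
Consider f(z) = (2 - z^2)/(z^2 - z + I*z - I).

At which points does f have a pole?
The singularities of f are the zeros of the denominator. Factoring,
  z^2 - z + I*z - I = (z + I)*(z - 1)
so the candidates are z = -I, z = 1.

Check the numerator P(z) = 2 - z^2 at each one:
  P(-I) = 3 ≠ 0, so z = -I is a (simple) pole.
  P(1) = 1 ≠ 0, so z = 1 is a (simple) pole.

Poles of f: {-I, 1}

Final answer: {-I, 1}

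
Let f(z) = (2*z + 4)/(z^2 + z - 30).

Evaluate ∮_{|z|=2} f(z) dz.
By the residue theorem, ∮_C f(z) dz = 2πi · (sum of the residues of f at the poles inside |z| = 2).

The denominator factors as (z - 5)*(z + 6), so the singularities of f are simple poles at z = 5, z = -6.
  |5|² = 25 > 4 = 2², so this pole is outside the contour.
  |-6|² = 36 > 4 = 2², so this pole is outside the contour.

No pole lies inside the contour, so f is analytic on and inside C and the integral is 0 (Cauchy's theorem).

Final answer: 0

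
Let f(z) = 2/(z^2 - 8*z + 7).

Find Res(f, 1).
Write f(z) = P(z)/Q(z) with P(z) = 2 and Q(z) = z^2 - 8*z + 7.
The denominator factors as Q(z) = (z - 7)*(z - 1), so z = 1 is a simple zero of Q and P is analytic there; z = 1 is therefore a simple pole and
  Res(f, z₀) = P(z₀)/Q'(z₀).

Q'(z) = 2*z - 8, so Q'(1) = -6.
P(1) = 2.

Res(f, 1) = (2)/(-6) = -1/3

Final answer: -1/3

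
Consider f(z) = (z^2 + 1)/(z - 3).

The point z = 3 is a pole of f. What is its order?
Factor the denominator:
  z - 3 = (z - 3)

The numerator P(z) = z^2 + 1 has P(3) = 10 ≠ 0, so no factor of (z - 3) cancels.
Near z = 3 we can therefore write f(z) = g(z)/(z - 3) with g analytic at 3 and g(3) ≠ 0 (g is just the numerator).

Hence z = 3 is a pole of order 1.

Final answer: 1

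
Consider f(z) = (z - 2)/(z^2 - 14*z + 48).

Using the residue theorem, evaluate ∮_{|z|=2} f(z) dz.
By the residue theorem, ∮_C f(z) dz = 2πi · (sum of the residues of f at the poles inside |z| = 2).

The denominator factors as (z - 8)*(z - 6), so the singularities of f are simple poles at z = 8, z = 6.
  |8|² = 64 > 4 = 2², so this pole is outside the contour.
  |6|² = 36 > 4 = 2², so this pole is outside the contour.

No pole lies inside the contour, so f is analytic on and inside C and the integral is 0 (Cauchy's theorem).

Final answer: 0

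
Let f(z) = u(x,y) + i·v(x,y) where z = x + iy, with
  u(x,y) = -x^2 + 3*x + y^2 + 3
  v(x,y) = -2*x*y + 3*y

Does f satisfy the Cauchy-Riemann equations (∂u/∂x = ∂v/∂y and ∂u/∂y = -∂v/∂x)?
∂u/∂x = 3 - 2*x
∂v/∂y = 3 - 2*x
∂u/∂y = 2*y
∂v/∂x = -2*y
∂u/∂x = ∂v/∂y and ∂u/∂y = -∂v/∂x hold identically; f is analytic.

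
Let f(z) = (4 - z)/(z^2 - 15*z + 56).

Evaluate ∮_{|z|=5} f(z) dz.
0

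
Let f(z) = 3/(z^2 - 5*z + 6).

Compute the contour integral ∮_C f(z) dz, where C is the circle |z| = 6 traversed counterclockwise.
By the residue theorem, ∮_C f(z) dz = 2πi · (sum of the residues of f at the poles inside |z| = 6).

The denominator factors as (z - 2)*(z - 3), so the singularities of f are simple poles at z = 2, z = 3.
  |2|² = 4 < 36 = 6², so this pole is inside the contour.
  |3|² = 9 < 36 = 6², so this pole is inside the contour.

With P(z) = 3 and Q(z) = z^2 - 5*z + 6, each pole is simple, so Res(f, z₀) = P(z₀)/Q'(z₀) with Q'(z) = 2*z - 5.
  Res(f, 2) = P(2)/Q'(2) = (3)/(-1) = -3
  Res(f, 3) = P(3)/Q'(3) = (3)/(1) = 3

Sum of residues inside C: 0
∮_C f(z) dz = 2πi · (0) = 0

Final answer: 0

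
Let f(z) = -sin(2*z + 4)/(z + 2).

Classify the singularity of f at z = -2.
Let u = z + 2. The argument of sin is 2*z + 4 = 2u, so
  f = -sin(2u)/u = -((2u) - (2u)^3/6 + ...)/u = -2 + (4/3)*u^2 - ...
The Laurent expansion about u = 0 has no negative powers; equivalently lim_{z→-2} f(z) = -2 exists and is finite.
So the singularity is removable.

Final answer: removable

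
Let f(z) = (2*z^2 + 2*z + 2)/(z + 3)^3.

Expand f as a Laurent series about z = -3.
Put w = z - (-3), i.e. z = w - 3. The denominator is w^3, so it suffices to rewrite the numerator in powers of w.

P(z) = 2*z^2 + 2*z + 2
P(w - 3) = 14 - 10*w + 2*w^2

Dividing each term by w^3:
  f = 14/w^3 - 10/w^2 + 2/w

Substituting back w = z + 3:
  f(z) = 14/(z + 3)^3 - 10/(z + 3)^2 + 2/(z + 3)

The series is finite because the numerator is a polynomial; the negative powers form the principal part, and the coefficient of 1/(z + 3) gives Res(f, -3) = 2.

Final answer: 14/(z + 3)^3 - 10/(z + 3)^2 + 2/(z + 3)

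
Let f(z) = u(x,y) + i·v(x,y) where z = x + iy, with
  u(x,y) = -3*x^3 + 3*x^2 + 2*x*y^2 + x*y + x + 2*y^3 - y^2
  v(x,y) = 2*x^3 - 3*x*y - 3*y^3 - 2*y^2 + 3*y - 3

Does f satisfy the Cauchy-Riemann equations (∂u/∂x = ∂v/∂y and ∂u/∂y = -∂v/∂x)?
∂u/∂x = -9*x^2 + 6*x + 2*y^2 + y + 1
∂v/∂y = -3*x - 9*y^2 - 4*y + 3
∂u/∂y = 4*x*y + x + 6*y^2 - 2*y
∂v/∂x = 6*x^2 - 3*y
∂u/∂x ≠ ∂v/∂y and ∂u/∂y ≠ -∂v/∂x; the Cauchy-Riemann equations are not satisfied, so f is not analytic.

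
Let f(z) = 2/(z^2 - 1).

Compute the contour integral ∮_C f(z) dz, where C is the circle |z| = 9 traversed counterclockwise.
0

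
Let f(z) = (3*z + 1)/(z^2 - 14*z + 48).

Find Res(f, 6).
Write f(z) = P(z)/Q(z) with P(z) = 3*z + 1 and Q(z) = z^2 - 14*z + 48.
The denominator factors as Q(z) = (z - 6)*(z - 8), so z = 6 is a simple zero of Q and P is analytic there; z = 6 is therefore a simple pole and
  Res(f, z₀) = P(z₀)/Q'(z₀).

Q'(z) = 2*z - 14, so Q'(6) = -2.
P(6) = 19.

Res(f, 6) = (19)/(-2) = -19/2

Final answer: -19/2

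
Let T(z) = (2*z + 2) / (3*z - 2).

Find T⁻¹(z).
Set w = T(z) = (2*z + 2) / (3*z - 2) and solve for z:
  w*(3*z - 2) = 2*z + 2
  -2*w + z*(3*w - 2) - 2 = 0
  z*(3*w - 2) = 2*w + 2
  z = (-2*w - 2)/(2 - 3*w)
Renaming the variable, T⁻¹(z) = (-2*z - 2)/(-3*z + 2) = (2*z + 2)/(3*z - 2).
(Check: ad - bc = -10 ≠ 0, so T is invertible.)

Final answer: (2*z + 2)/(3*z - 2)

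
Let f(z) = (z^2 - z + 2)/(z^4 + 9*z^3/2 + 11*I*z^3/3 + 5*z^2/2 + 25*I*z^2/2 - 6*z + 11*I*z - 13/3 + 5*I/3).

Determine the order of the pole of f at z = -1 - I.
3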